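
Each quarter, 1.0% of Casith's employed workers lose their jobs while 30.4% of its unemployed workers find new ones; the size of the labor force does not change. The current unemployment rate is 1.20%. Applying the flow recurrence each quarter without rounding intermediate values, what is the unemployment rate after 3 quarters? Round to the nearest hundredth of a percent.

Unemployment rate after three quarters ≈ 2.54%.

With a fixed labor force, u_{t+1} = u_t + s·(1−u_t) − f·u_t = u_t·(1−s−f) + s.
Here 1−s−f = 0.686 and s = 0.010.
u_1 = 0.012000 × 0.686 + 0.010 = 0.018232.
u_2 = 0.018232 × 0.686 + 0.010 = 0.022507.
u_3 = 0.022507 × 0.686 + 0.010 = 0.025440.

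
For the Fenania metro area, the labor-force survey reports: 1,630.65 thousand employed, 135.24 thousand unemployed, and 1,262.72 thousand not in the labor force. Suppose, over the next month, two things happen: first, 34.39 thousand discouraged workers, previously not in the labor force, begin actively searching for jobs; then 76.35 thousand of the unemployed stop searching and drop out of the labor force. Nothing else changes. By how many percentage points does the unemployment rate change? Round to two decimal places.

The unemployment rate changes by −2.25 percentage points.

Initially, labor force = 1,630.65 + 135.24 = 1,765.89 thousand, so u = 135.24/1,765.89 = 7.66%.
After the first change, unemployed and labor force both rise by 34.39 → E = 1,630.65, U = 169.63, labor force = 1,800.28 thousand.
After the second change, unemployed and labor force both fall by 76.35 → E = 1,630.65, U = 93.28, labor force = 1,723.93 thousand.
New unemployment rate = 93.28 / 1,723.93 = 5.41%.
Change = 5.41% − 7.66% = −2.25 percentage points.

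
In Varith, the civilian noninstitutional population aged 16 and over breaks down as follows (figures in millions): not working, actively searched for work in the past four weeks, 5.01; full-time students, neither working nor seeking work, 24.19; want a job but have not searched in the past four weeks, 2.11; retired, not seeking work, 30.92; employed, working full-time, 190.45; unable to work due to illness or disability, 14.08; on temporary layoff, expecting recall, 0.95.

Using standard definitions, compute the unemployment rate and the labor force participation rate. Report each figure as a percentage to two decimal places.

Employed = 190.45 million.
Unemployed = 5.01 + 0.95 = 5.96 million (jobless and actively searching, or on temporary layoff).
Labor force = 190.45 + 5.96 = 196.41 million.
Not in labor force = 24.19 + 2.11 + 30.92 + 14.08 = 71.30 million (those not working and not actively searching are outside the labor force — including those who want a job but have given up searching).
Civilian working-age population = 196.41 + 71.30 = 267.71 million.
Unemployment rate = 5.96 / 196.41 = 3.03%.
Labor force participation rate = 196.41 / 267.71 = 73.37%.

Unemployment rate ≈ 3.03%; labor force participation rate ≈ 73.37%.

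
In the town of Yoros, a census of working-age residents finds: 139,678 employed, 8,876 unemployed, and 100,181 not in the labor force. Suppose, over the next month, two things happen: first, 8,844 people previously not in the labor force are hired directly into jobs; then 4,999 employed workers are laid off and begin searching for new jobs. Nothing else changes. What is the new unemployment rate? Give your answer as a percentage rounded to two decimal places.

New unemployment rate ≈ 8.82%.

Initially, labor force = 139,678 + 8,876 = 148,554, so u = 8,876/148,554 = 5.97%.
After the first change, employed and labor force both rise by 8,844; unemployed unchanged → E = 148,522, U = 8,876, labor force = 157,398.
After the second change, employed falls and unemployed rises by 4,999; labor force unchanged → E = 143,523, U = 13,875, labor force = 157,398.
New unemployment rate = 13,875 / 157,398 = 8.82%.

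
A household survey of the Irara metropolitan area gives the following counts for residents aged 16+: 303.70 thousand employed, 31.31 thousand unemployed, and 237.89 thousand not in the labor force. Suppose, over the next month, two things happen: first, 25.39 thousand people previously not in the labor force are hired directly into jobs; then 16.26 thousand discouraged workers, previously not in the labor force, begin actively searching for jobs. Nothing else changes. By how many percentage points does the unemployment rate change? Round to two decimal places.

The unemployment rate changes by +3.28 percentage points.

Initially, labor force = 303.70 + 31.31 = 335.01 thousand, so u = 31.31/335.01 = 9.35%.
After the first change, employed and labor force both rise by 25.39; unemployed unchanged → E = 329.09, U = 31.31, labor force = 360.40 thousand.
After the second change, unemployed and labor force both rise by 16.26 → E = 329.09, U = 47.57, labor force = 376.66 thousand.
New unemployment rate = 47.57 / 376.66 = 12.63%.
Change = 12.63% − 9.35% = +3.28 percentage points.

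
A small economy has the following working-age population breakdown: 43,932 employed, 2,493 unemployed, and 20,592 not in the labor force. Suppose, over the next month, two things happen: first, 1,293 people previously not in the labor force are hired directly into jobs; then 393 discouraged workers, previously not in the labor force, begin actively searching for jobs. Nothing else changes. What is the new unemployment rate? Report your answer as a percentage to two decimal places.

Initially, labor force = 43,932 + 2,493 = 46,425, so u = 2,493/46,425 = 5.37%.
After the first change, employed and labor force both rise by 1,293; unemployed unchanged → E = 45,225, U = 2,493, labor force = 47,718.
After the second change, unemployed and labor force both rise by 393 → E = 45,225, U = 2,886, labor force = 48,111.
New unemployment rate = 2,886 / 48,111 = 6.00%.

New unemployment rate ≈ 6.00%.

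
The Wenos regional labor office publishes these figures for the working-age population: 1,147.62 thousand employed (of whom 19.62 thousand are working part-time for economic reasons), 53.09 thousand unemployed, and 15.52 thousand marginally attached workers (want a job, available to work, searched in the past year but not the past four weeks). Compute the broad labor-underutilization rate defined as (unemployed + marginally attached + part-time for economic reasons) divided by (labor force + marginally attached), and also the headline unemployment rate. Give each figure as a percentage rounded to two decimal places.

Broad underutilization rate ≈ 7.25%; headline unemployment rate ≈ 4.42%.

Labor force = 1,147.62 + 53.09 = 1,200.71 thousand.
Numerator = 53.09 + 15.52 + 19.62 = 88.23 thousand.
Denominator = 1,200.71 + 15.52 = 1,216.23 thousand.
Broad rate = 88.23 / 1,216.23 = 7.25%.
Headline unemployment rate = 53.09 / 1,200.71 = 4.42%.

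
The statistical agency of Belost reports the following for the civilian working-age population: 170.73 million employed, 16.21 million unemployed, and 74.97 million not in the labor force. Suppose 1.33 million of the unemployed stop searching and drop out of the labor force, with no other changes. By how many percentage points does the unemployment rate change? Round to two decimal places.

Initially, labor force = 170.73 + 16.21 = 186.94 million, so u = 16.21/186.94 = 8.67%.
After the change, unemployed and labor force both fall by 1.33 → E = 170.73, U = 14.88, labor force = 185.61 million.
New unemployment rate = 14.88 / 185.61 = 8.02%.
Change = 8.02% − 8.67% = −0.65 percentage points.

The unemployment rate changes by −0.65 percentage points.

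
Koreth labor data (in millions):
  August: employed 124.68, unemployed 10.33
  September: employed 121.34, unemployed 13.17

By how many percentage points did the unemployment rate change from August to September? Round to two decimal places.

The unemployment rate changed by +2.14 percentage points.

August: labor force = 124.68 + 10.33 = 135.01; u = 10.33/135.01 = 7.65%.
September: labor force = 121.34 + 13.17 = 134.51; u = 13.17/134.51 = 9.79%.
Change = 9.79% − 7.65% = +2.14 pp.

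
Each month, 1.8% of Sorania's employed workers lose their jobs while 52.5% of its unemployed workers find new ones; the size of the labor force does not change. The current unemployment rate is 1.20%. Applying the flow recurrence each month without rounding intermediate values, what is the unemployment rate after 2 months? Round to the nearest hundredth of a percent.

Unemployment rate after two months ≈ 2.87%.

With a fixed labor force, u_{t+1} = u_t + s·(1−u_t) − f·u_t = u_t·(1−s−f) + s.
Here 1−s−f = 0.457 and s = 0.018.
u_1 = 0.012000 × 0.457 + 0.018 = 0.023484.
u_2 = 0.023484 × 0.457 + 0.018 = 0.028732.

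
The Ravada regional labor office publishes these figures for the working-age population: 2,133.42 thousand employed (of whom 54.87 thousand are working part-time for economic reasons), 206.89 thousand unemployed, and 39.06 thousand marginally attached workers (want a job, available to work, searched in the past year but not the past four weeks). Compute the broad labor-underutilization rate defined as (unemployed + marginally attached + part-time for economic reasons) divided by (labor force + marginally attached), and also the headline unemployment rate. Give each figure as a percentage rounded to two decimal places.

Labor force = 2,133.42 + 206.89 = 2,340.31 thousand.
Numerator = 206.89 + 39.06 + 54.87 = 300.82 thousand.
Denominator = 2,340.31 + 39.06 = 2,379.37 thousand.
Broad rate = 300.82 / 2,379.37 = 12.64%.
Headline unemployment rate = 206.89 / 2,340.31 = 8.84%.

Broad underutilization rate ≈ 12.64%; headline unemployment rate ≈ 8.84%.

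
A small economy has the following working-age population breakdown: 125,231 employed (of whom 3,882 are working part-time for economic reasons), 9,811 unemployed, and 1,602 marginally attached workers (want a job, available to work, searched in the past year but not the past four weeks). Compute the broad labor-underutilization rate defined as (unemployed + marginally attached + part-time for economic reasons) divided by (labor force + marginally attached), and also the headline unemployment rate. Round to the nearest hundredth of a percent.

Broad underutilization rate ≈ 11.19%; headline unemployment rate ≈ 7.27%.

Labor force = 125,231 + 9,811 = 135,042.
Numerator = 9,811 + 1,602 + 3,882 = 15,295.
Denominator = 135,042 + 1,602 = 136,644.
Broad rate = 15,295 / 136,644 = 11.19%.
Headline unemployment rate = 9,811 / 135,042 = 7.27%.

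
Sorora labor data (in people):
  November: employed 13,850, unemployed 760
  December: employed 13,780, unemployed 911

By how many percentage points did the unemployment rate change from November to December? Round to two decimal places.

The unemployment rate changed by +1.00 percentage points.

November: labor force = 13,850 + 760 = 14,610; u = 760/14,610 = 5.20%.
December: labor force = 13,780 + 911 = 14,691; u = 911/14,691 = 6.20%.
Change = 6.20% − 5.20% = +1.00 pp.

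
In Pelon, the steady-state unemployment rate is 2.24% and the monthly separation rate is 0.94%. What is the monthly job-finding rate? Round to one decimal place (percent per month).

Job-finding rate ≈ 41.0% per month.

From u* = s/(s+f): f = s·(1−u)/u.
f = 0.94 × (1 − 0.0224) / 0.0224 = 0.9189 / 0.0224 ≈ 41.0% per month.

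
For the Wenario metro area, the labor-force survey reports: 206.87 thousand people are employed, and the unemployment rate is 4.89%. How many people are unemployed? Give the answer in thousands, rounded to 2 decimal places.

Let U be the number unemployed. The labor force is E + U, and U/(E+U) = 0.0489.
So U = 0.0489 × 206.87 / (1 − 0.0489) = 10.1159 / 0.9511 ≈ 10.64 thousand.

About 10.64 thousand are unemployed.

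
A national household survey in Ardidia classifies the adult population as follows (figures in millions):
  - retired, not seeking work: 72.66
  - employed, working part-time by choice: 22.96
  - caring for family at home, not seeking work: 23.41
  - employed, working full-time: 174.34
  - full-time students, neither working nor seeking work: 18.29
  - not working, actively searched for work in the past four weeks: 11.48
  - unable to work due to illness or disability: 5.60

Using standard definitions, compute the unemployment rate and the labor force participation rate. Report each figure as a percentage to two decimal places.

Employed = 22.96 + 174.34 = 197.30 million.
Unemployed = 11.48 million.
Labor force = 197.30 + 11.48 = 208.78 million.
Not in labor force = 72.66 + 23.41 + 18.29 + 5.60 = 119.96 million (those not working and not actively searching are outside the labor force).
Civilian working-age population = 208.78 + 119.96 = 328.74 million.
Unemployment rate = 11.48 / 208.78 = 5.50%.
Labor force participation rate = 208.78 / 328.74 = 63.51%.

Unemployment rate ≈ 5.50%; labor force participation rate ≈ 63.51%.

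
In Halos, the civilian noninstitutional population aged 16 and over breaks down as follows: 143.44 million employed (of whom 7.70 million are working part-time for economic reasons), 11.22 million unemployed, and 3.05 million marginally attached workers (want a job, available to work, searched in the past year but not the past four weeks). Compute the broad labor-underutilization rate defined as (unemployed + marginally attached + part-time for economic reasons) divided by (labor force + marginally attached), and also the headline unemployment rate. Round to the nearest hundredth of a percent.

Broad underutilization rate ≈ 13.93%; headline unemployment rate ≈ 7.25%.

Labor force = 143.44 + 11.22 = 154.66 million.
Numerator = 11.22 + 3.05 + 7.70 = 21.97 million.
Denominator = 154.66 + 3.05 = 157.71 million.
Broad rate = 21.97 / 157.71 = 13.93%.
Headline unemployment rate = 11.22 / 154.66 = 7.25%.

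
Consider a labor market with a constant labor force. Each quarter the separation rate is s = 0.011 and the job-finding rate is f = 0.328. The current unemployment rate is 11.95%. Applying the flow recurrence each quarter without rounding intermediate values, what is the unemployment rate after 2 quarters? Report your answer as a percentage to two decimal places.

With a fixed labor force, u_{t+1} = u_t + s·(1−u_t) − f·u_t = u_t·(1−s−f) + s.
Here 1−s−f = 0.661 and s = 0.011.
u_1 = 0.119500 × 0.661 + 0.011 = 0.089990.
u_2 = 0.089990 × 0.661 + 0.011 = 0.070483.

Unemployment rate after two quarters ≈ 7.05%.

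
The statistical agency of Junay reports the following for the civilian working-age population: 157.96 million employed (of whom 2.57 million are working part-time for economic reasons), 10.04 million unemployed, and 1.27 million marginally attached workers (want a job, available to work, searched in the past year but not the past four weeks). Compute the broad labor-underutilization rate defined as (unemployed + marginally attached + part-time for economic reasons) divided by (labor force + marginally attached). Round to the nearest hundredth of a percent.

Labor force = 157.96 + 10.04 = 168.00 million.
Numerator = 10.04 + 1.27 + 2.57 = 13.88 million.
Denominator = 168.00 + 1.27 = 169.27 million.
Broad rate = 13.88 / 169.27 = 8.20%.

Broad underutilization rate ≈ 8.20%.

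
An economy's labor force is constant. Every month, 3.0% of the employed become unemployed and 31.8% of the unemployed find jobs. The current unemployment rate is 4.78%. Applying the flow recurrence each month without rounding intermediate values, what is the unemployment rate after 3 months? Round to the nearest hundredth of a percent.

Unemployment rate after three months ≈ 7.56%.

With a fixed labor force, u_{t+1} = u_t + s·(1−u_t) − f·u_t = u_t·(1−s−f) + s.
Here 1−s−f = 0.652 and s = 0.030.
u_1 = 0.047800 × 0.652 + 0.030 = 0.061166.
u_2 = 0.061166 × 0.652 + 0.030 = 0.069880.
u_3 = 0.069880 × 0.652 + 0.030 = 0.075562.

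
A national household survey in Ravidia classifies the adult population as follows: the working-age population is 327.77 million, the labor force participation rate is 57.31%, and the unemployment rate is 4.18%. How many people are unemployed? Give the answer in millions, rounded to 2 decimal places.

About 7.85 million are unemployed.

Labor force = 0.5731 × 327.77 = 187.84 million.
Unemployed = 0.0418 × 187.84 ≈ 7.85 million.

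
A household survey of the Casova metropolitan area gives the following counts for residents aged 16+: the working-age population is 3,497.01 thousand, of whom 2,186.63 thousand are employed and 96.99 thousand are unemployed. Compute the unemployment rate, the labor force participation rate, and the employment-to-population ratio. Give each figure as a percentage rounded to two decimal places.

Unemployment rate ≈ 4.25%; labor force participation rate ≈ 65.30%; employment-population ratio ≈ 62.53%.

Labor force = employed + unemployed = 2,186.63 + 96.99 = 2,283.62 thousand.
Unemployment rate = 96.99 / 2,283.62 = 4.25%.
Labor force participation rate = 2,283.62 / 3,497.01 = 65.30%.
Employment-population ratio = 2,186.63 / 3,497.01 = 62.53%.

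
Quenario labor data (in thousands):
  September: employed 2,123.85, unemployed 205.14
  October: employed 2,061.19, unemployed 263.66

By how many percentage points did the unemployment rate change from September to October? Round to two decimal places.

The unemployment rate changed by +2.53 percentage points.

September: labor force = 2,123.85 + 205.14 = 2,328.99; u = 205.14/2,328.99 = 8.81%.
October: labor force = 2,061.19 + 263.66 = 2,324.85; u = 263.66/2,324.85 = 11.34%.
Change = 11.34% − 8.81% = +2.53 pp.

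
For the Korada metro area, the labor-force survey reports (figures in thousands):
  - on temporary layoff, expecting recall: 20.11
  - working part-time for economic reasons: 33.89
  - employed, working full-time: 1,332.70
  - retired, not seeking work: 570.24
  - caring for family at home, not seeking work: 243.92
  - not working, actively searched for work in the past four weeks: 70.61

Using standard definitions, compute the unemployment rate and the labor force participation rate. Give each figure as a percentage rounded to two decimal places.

Unemployment rate ≈ 6.23%; labor force participation rate ≈ 64.16%.

Employed = 33.89 + 1,332.70 = 1,366.59 thousand (anyone who worked, including part-time for economic reasons, counts as employed).
Unemployed = 20.11 + 70.61 = 90.72 thousand (jobless and actively searching, or on temporary layoff).
Labor force = 1,366.59 + 90.72 = 1,457.31 thousand.
Not in labor force = 570.24 + 243.92 = 814.16 thousand (those not working and not actively searching are outside the labor force).
Civilian working-age population = 1,457.31 + 814.16 = 2,271.47 thousand.
Unemployment rate = 90.72 / 1,457.31 = 6.23%.
Labor force participation rate = 1,457.31 / 2,271.47 = 64.16%.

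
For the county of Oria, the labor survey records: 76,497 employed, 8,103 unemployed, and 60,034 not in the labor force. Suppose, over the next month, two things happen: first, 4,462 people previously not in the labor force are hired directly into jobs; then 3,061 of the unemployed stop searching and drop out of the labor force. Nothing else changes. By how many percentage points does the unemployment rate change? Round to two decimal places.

The unemployment rate changes by −3.72 percentage points.

Initially, labor force = 76,497 + 8,103 = 84,600, so u = 8,103/84,600 = 9.58%.
After the first change, employed and labor force both rise by 4,462; unemployed unchanged → E = 80,959, U = 8,103, labor force = 89,062.
After the second change, unemployed and labor force both fall by 3,061 → E = 80,959, U = 5,042, labor force = 86,001.
New unemployment rate = 5,042 / 86,001 = 5.86%.
Change = 5.86% − 9.58% = −3.72 percentage points.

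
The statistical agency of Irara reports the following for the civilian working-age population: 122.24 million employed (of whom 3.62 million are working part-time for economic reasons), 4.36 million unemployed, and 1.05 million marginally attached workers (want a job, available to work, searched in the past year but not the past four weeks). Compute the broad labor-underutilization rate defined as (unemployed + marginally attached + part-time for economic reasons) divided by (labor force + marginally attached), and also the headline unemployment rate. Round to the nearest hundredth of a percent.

Labor force = 122.24 + 4.36 = 126.60 million.
Numerator = 4.36 + 1.05 + 3.62 = 9.03 million.
Denominator = 126.60 + 1.05 = 127.65 million.
Broad rate = 9.03 / 127.65 = 7.07%.
Headline unemployment rate = 4.36 / 126.60 = 3.44%.

Broad underutilization rate ≈ 7.07%; headline unemployment rate ≈ 3.44%.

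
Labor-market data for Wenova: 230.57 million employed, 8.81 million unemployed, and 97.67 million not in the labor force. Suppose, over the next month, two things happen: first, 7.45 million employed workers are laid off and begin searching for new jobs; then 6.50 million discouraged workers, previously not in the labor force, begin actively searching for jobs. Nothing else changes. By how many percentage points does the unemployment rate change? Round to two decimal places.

The unemployment rate changes by +5.58 percentage points.

Initially, labor force = 230.57 + 8.81 = 239.38 million, so u = 8.81/239.38 = 3.68%.
After the first change, employed falls and unemployed rises by 7.45; labor force unchanged → E = 223.12, U = 16.26, labor force = 239.38 million.
After the second change, unemployed and labor force both rise by 6.50 → E = 223.12, U = 22.76, labor force = 245.88 million.
New unemployment rate = 22.76 / 245.88 = 9.26%.
Change = 9.26% − 3.68% = +5.58 percentage points.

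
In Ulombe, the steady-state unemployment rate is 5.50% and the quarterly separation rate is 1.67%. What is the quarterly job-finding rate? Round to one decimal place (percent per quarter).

Job-finding rate ≈ 28.7% per quarter.

From u* = s/(s+f): f = s·(1−u)/u.
f = 1.67 × (1 − 0.0550) / 0.0550 = 1.5781 / 0.0550 ≈ 28.7% per quarter.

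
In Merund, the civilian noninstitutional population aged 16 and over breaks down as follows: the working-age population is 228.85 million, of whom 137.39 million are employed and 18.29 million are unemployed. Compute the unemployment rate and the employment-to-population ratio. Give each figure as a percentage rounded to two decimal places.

Labor force = employed + unemployed = 137.39 + 18.29 = 155.68 million.
Unemployment rate = 18.29 / 155.68 = 11.75%.
Employment-population ratio = 137.39 / 228.85 = 60.03%.

Unemployment rate ≈ 11.75%; employment-population ratio ≈ 60.03%.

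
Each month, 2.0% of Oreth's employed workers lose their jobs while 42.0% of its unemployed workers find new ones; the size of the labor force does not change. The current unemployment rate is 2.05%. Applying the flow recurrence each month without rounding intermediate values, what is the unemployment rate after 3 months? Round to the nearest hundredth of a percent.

With a fixed labor force, u_{t+1} = u_t + s·(1−u_t) − f·u_t = u_t·(1−s−f) + s.
Here 1−s−f = 0.560 and s = 0.020.
u_1 = 0.020500 × 0.560 + 0.020 = 0.031480.
u_2 = 0.031480 × 0.560 + 0.020 = 0.037629.
u_3 = 0.037629 × 0.560 + 0.020 = 0.041072.

Unemployment rate after three months ≈ 4.11%.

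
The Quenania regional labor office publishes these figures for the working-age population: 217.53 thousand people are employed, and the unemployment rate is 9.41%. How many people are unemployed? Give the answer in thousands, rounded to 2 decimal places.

Let U be the number unemployed. The labor force is E + U, and U/(E+U) = 0.0941.
So U = 0.0941 × 217.53 / (1 − 0.0941) = 20.4696 / 0.9059 ≈ 22.60 thousand.

About 22.60 thousand are unemployed.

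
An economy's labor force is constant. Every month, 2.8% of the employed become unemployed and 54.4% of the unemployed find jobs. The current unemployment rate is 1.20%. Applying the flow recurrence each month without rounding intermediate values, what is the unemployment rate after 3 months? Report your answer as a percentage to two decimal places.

With a fixed labor force, u_{t+1} = u_t + s·(1−u_t) − f·u_t = u_t·(1−s−f) + s.
Here 1−s−f = 0.428 and s = 0.028.
u_1 = 0.012000 × 0.428 + 0.028 = 0.033136.
u_2 = 0.033136 × 0.428 + 0.028 = 0.042182.
u_3 = 0.042182 × 0.428 + 0.028 = 0.046054.

Unemployment rate after three months ≈ 4.61%.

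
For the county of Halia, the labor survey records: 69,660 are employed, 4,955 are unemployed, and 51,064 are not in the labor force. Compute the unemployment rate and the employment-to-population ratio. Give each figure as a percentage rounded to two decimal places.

Unemployment rate ≈ 6.64%; employment-population ratio ≈ 55.43%.

Labor force = employed + unemployed = 69,660 + 4,955 = 74,615.
Working-age population = 74,615 + 51,064 = 125,679.
Unemployment rate = 4,955 / 74,615 = 6.64%.
Employment-population ratio = 69,660 / 125,679 = 55.43%.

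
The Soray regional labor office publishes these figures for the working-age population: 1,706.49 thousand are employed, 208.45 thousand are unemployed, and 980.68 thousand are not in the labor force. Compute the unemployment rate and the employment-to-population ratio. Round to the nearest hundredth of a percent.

Labor force = employed + unemployed = 1,706.49 + 208.45 = 1,914.94 thousand.
Working-age population = 1,914.94 + 980.68 = 2,895.62 thousand.
Unemployment rate = 208.45 / 1,914.94 = 10.89%.
Employment-population ratio = 1,706.49 / 2,895.62 = 58.93%.

Unemployment rate ≈ 10.89%; employment-population ratio ≈ 58.93%.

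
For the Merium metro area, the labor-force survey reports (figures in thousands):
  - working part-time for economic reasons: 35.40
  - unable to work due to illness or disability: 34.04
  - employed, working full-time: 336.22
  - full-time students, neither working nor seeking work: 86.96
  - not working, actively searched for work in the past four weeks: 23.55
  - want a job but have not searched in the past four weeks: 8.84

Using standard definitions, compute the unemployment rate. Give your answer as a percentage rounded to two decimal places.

Employed = 35.40 + 336.22 = 371.62 thousand (anyone who worked, including part-time for economic reasons, counts as employed).
Unemployed = 23.55 thousand.
Labor force = 371.62 + 23.55 = 395.17 thousand.
Unemployment rate = 23.55 / 395.17 = 5.96%.

Unemployment rate ≈ 5.96%.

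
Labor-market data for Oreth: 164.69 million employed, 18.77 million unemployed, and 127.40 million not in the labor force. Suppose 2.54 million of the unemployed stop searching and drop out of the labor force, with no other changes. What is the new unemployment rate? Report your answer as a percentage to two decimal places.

Initially, labor force = 164.69 + 18.77 = 183.46 million, so u = 18.77/183.46 = 10.23%.
After the change, unemployed and labor force both fall by 2.54 → E = 164.69, U = 16.23, labor force = 180.92 million.
New unemployment rate = 16.23 / 180.92 = 8.97%.

New unemployment rate ≈ 8.97%.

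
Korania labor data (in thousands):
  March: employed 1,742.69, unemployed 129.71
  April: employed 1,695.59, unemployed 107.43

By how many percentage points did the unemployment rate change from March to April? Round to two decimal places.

The unemployment rate changed by −0.97 percentage points.

March: labor force = 1,742.69 + 129.71 = 1,872.40; u = 129.71/1,872.40 = 6.93%.
April: labor force = 1,695.59 + 107.43 = 1,803.02; u = 107.43/1,803.02 = 5.96%.
Change = 5.96% − 6.93% = −0.97 pp.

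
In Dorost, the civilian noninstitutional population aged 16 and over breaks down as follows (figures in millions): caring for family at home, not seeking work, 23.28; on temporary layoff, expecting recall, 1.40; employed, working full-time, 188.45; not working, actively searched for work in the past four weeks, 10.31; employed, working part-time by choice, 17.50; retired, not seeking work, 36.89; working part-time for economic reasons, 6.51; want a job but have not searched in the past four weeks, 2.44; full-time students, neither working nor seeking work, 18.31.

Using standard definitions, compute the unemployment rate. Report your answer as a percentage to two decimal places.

Unemployment rate ≈ 5.22%.

Employed = 188.45 + 17.50 + 6.51 = 212.46 million (anyone who worked, including part-time for economic reasons, counts as employed).
Unemployed = 1.40 + 10.31 = 11.71 million (jobless and actively searching, or on temporary layoff).
Labor force = 212.46 + 11.71 = 224.17 million.
Unemployment rate = 11.71 / 224.17 = 5.22%.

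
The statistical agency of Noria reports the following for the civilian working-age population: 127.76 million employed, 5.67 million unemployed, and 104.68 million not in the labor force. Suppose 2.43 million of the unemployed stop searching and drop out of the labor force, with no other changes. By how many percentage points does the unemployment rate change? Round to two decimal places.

The unemployment rate changes by −1.78 percentage points.

Initially, labor force = 127.76 + 5.67 = 133.43 million, so u = 5.67/133.43 = 4.25%.
After the change, unemployed and labor force both fall by 2.43 → E = 127.76, U = 3.24, labor force = 131.00 million.
New unemployment rate = 3.24 / 131.00 = 2.47%.
Change = 2.47% − 4.25% = −1.78 percentage points.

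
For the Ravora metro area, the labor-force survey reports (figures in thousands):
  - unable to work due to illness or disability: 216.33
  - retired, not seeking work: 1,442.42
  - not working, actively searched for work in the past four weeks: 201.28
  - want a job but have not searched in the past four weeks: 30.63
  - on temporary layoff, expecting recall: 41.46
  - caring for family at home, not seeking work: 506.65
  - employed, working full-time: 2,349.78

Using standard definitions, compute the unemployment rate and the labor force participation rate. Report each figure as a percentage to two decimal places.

Employed = 2,349.78 thousand.
Unemployed = 201.28 + 41.46 = 242.74 thousand (jobless and actively searching, or on temporary layoff).
Labor force = 2,349.78 + 242.74 = 2,592.52 thousand.
Not in labor force = 216.33 + 1,442.42 + 30.63 + 506.65 = 2,196.03 thousand (those not working and not actively searching are outside the labor force — including those who want a job but have given up searching).
Civilian working-age population = 2,592.52 + 2,196.03 = 4,788.55 thousand.
Unemployment rate = 242.74 / 2,592.52 = 9.36%.
Labor force participation rate = 2,592.52 / 4,788.55 = 54.14%.

Unemployment rate ≈ 9.36%; labor force participation rate ≈ 54.14%.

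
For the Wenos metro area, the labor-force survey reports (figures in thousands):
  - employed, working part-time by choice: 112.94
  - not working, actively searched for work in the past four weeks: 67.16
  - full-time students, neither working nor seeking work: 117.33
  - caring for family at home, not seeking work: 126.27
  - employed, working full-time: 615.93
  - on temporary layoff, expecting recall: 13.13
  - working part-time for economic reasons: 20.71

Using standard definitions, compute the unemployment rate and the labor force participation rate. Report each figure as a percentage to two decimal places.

Unemployment rate ≈ 9.68%; labor force participation rate ≈ 77.31%.

Employed = 112.94 + 615.93 + 20.71 = 749.58 thousand (anyone who worked, including part-time for economic reasons, counts as employed).
Unemployed = 67.16 + 13.13 = 80.29 thousand (jobless and actively searching, or on temporary layoff).
Labor force = 749.58 + 80.29 = 829.87 thousand.
Not in labor force = 117.33 + 126.27 = 243.60 thousand (those not working and not actively searching are outside the labor force).
Civilian working-age population = 829.87 + 243.60 = 1,073.47 thousand.
Unemployment rate = 80.29 / 829.87 = 9.68%.
Labor force participation rate = 829.87 / 1,073.47 = 77.31%.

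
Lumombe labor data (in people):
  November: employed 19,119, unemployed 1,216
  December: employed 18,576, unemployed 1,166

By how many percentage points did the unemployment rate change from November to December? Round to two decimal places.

The unemployment rate changed by −0.07 percentage points.

November: labor force = 19,119 + 1,216 = 20,335; u = 1,216/20,335 = 5.98%.
December: labor force = 18,576 + 1,166 = 19,742; u = 1,166/19,742 = 5.91%.
Change = 5.91% − 5.98% = −0.07 pp.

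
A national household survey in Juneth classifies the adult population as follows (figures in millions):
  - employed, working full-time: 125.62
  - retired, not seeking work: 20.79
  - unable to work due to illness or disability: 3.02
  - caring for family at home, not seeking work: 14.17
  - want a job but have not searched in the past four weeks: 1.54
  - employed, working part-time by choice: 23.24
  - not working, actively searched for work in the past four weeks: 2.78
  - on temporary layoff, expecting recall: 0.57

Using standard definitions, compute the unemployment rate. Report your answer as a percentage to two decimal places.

Employed = 125.62 + 23.24 = 148.86 million.
Unemployed = 2.78 + 0.57 = 3.35 million (jobless and actively searching, or on temporary layoff).
Labor force = 148.86 + 3.35 = 152.21 million.
Unemployment rate = 3.35 / 152.21 = 2.20%.

Unemployment rate ≈ 2.20%.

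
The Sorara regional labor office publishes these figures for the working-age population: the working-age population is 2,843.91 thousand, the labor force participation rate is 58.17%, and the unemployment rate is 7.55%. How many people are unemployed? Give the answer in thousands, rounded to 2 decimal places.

Labor force = 0.5817 × 2,843.91 = 1,654.30 thousand.
Unemployed = 0.0755 × 1,654.30 ≈ 124.90 thousand.

About 124.90 thousand are unemployed.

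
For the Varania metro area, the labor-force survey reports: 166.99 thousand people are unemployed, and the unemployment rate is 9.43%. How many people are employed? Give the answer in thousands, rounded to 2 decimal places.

About 1,603.85 thousand are employed.

Labor force = U / u = 166.99 / 0.0943 ≈ 1,770.84 thousand.
Employed = labor force − unemployed = 1,770.84 − 166.99 = 1,603.85 thousand.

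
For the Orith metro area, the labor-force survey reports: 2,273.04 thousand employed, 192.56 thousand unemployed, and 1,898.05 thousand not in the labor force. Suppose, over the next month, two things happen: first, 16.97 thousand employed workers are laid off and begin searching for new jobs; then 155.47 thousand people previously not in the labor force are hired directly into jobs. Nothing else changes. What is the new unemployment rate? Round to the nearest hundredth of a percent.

New unemployment rate ≈ 7.99%.

Initially, labor force = 2,273.04 + 192.56 = 2,465.60 thousand, so u = 192.56/2,465.60 = 7.81%.
After the first change, employed falls and unemployed rises by 16.97; labor force unchanged → E = 2,256.07, U = 209.53, labor force = 2,465.60 thousand.
After the second change, employed and labor force both rise by 155.47; unemployed unchanged → E = 2,411.54, U = 209.53, labor force = 2,621.07 thousand.
New unemployment rate = 209.53 / 2,621.07 = 7.99%.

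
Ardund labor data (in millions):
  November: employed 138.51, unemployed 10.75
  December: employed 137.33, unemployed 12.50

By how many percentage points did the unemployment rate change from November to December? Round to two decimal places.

The unemployment rate changed by +1.14 percentage points.

November: labor force = 138.51 + 10.75 = 149.26; u = 10.75/149.26 = 7.20%.
December: labor force = 137.33 + 12.50 = 149.83; u = 12.50/149.83 = 8.34%.
Change = 8.34% − 7.20% = +1.14 pp.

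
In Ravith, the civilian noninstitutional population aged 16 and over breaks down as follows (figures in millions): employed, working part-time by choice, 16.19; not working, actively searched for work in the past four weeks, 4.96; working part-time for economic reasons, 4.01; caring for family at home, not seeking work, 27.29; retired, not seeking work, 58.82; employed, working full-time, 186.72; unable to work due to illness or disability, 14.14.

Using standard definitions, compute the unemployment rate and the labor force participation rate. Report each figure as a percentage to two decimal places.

Employed = 16.19 + 4.01 + 186.72 = 206.92 million (anyone who worked, including part-time for economic reasons, counts as employed).
Unemployed = 4.96 million.
Labor force = 206.92 + 4.96 = 211.88 million.
Not in labor force = 27.29 + 58.82 + 14.14 = 100.25 million (those not working and not actively searching are outside the labor force).
Civilian working-age population = 211.88 + 100.25 = 312.13 million.
Unemployment rate = 4.96 / 211.88 = 2.34%.
Labor force participation rate = 211.88 / 312.13 = 67.88%.

Unemployment rate ≈ 2.34%; labor force participation rate ≈ 67.88%.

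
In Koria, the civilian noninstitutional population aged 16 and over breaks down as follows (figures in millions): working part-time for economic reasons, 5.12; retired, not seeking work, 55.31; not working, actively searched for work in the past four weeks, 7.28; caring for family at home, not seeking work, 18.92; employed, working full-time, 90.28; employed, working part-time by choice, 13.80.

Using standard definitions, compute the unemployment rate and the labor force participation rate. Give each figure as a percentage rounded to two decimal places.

Unemployment rate ≈ 6.25%; labor force participation rate ≈ 61.08%.

Employed = 5.12 + 90.28 + 13.80 = 109.20 million (anyone who worked, including part-time for economic reasons, counts as employed).
Unemployed = 7.28 million.
Labor force = 109.20 + 7.28 = 116.48 million.
Not in labor force = 55.31 + 18.92 = 74.23 million (those not working and not actively searching are outside the labor force).
Civilian working-age population = 116.48 + 74.23 = 190.71 million.
Unemployment rate = 7.28 / 116.48 = 6.25%.
Labor force participation rate = 116.48 / 190.71 = 61.08%.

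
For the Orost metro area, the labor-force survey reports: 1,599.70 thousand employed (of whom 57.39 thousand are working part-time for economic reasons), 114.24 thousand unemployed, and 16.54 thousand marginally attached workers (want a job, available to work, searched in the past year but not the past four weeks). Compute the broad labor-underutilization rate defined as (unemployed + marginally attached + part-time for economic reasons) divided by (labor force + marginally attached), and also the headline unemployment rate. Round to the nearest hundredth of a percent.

Labor force = 1,599.70 + 114.24 = 1,713.94 thousand.
Numerator = 114.24 + 16.54 + 57.39 = 188.17 thousand.
Denominator = 1,713.94 + 16.54 = 1,730.48 thousand.
Broad rate = 188.17 / 1,730.48 = 10.87%.
Headline unemployment rate = 114.24 / 1,713.94 = 6.67%.

Broad underutilization rate ≈ 10.87%; headline unemployment rate ≈ 6.67%.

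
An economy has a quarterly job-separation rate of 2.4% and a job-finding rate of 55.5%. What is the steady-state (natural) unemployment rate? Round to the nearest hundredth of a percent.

At steady state the flows balance: s·E = f·U, so U/(E+U) = s/(s+f).
u* = 2.4 / (2.4 + 55.5) = 2.4 / 57.90 = 4.15%.

Steady-state unemployment rate ≈ 4.15%.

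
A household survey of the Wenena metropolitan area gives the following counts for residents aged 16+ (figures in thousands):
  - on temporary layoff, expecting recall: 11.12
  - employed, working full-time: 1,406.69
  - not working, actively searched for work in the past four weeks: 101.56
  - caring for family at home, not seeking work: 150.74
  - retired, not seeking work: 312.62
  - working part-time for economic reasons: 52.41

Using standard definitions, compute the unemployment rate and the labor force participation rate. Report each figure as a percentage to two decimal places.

Unemployment rate ≈ 7.17%; labor force participation rate ≈ 77.23%.

Employed = 1,406.69 + 52.41 = 1,459.10 thousand (anyone who worked, including part-time for economic reasons, counts as employed).
Unemployed = 11.12 + 101.56 = 112.68 thousand (jobless and actively searching, or on temporary layoff).
Labor force = 1,459.10 + 112.68 = 1,571.78 thousand.
Not in labor force = 150.74 + 312.62 = 463.36 thousand (those not working and not actively searching are outside the labor force).
Civilian working-age population = 1,571.78 + 463.36 = 2,035.14 thousand.
Unemployment rate = 112.68 / 1,571.78 = 7.17%.
Labor force participation rate = 1,571.78 / 2,035.14 = 77.23%.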